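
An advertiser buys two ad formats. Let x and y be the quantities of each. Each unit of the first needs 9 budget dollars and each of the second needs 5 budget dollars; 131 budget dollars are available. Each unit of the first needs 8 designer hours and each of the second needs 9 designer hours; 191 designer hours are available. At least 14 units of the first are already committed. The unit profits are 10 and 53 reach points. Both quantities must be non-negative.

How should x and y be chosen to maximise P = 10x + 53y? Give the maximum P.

x = 14, y = 1, maximum P = 193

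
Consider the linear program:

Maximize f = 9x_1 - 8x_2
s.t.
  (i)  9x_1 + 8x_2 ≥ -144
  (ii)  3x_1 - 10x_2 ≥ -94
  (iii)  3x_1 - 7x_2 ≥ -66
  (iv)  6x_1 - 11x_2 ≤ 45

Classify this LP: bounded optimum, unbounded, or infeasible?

Vertices and f = 9x_1 - 8x_2:
  (-512/29, 54/29) → f = -5040/29
  (-408/49, -423/49) → f = -288/49
  (-2/9, 28/3) → f = -230/3
  (1484/27, 233/9) → f = 2588/9
The feasible region has finitely many vertices and no improving ray; the maximum is 2588/9 at (1484/27, 233/9).

bounded optimum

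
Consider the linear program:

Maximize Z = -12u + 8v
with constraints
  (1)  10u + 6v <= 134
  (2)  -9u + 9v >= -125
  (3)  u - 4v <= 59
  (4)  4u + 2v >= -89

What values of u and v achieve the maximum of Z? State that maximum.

u = -401/2, v = 713/2, maximum Z = 5258

Extreme points and Z = -12u + 8v:
  (163/12, -11/36) → Z = -1489/9
  (-401/2, 713/2) → Z = 5258
  (-31/27, -406/27) → Z = -2876/27
  (-119/9, -325/18) → Z = 128/9

The binding constraints are 10u + 6v = 134 and 4u + 2v = -89.
Solving simultaneously gives u = -401/2, v = 713/2.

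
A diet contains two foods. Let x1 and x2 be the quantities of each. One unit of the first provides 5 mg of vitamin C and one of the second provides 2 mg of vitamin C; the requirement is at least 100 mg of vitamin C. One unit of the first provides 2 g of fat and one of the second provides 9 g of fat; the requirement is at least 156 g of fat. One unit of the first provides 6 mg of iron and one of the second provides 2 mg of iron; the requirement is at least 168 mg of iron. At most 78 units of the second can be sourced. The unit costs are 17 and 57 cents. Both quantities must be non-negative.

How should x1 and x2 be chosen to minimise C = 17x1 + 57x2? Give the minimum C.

Extreme points and C = 17x1 + 57x2:
  (78, 0) → C = 1326
  (24, 12) → C = 1092
  (2, 78) → C = 4480
The feasible region is unbounded (it extends along (1, 0)), but C strictly increases along every unbounded feasible direction, so there is no improving ray and the minimum is attained at a vertex.

The optimum lies where 2x1 + 9x2 = 156 and 6x1 + 2x2 = 168.
Solving simultaneously gives x1 = 24, x2 = 12.

x1 = 24, x2 = 12, minimum C = 1092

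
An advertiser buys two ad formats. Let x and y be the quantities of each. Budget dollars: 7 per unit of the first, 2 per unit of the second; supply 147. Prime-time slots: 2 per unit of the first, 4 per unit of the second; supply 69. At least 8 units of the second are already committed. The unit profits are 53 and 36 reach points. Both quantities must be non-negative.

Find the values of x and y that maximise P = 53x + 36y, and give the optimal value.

x = 37/2, y = 8, maximum P = 2537/2

Corner points and P = 53x + 36y:
  (0, 69/4) → P = 621
  (0, 8) → P = 288
  (37/2, 8) → P = 2537/2

At the optimal vertex, 2x + 4y = 69 and y = 8.
Solving simultaneously gives x = 37/2, y = 8.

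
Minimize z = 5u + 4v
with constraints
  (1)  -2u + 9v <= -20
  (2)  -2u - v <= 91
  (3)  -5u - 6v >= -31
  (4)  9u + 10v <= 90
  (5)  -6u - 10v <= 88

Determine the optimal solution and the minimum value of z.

Feasible corners and z = 5u + 4v:
  (7, -2/3) → z = 97/3
  (-8, -4) → z = -56
  (115/2, -171/4) → z = 233/2
  (178/3, -222/5) → z = 1786/15

At the optimal vertex, -2u + 9v = -20 and -6u - 10v = 88.
Solving simultaneously gives u = -8, v = -4.

u = -8, v = -4, minimum z = -56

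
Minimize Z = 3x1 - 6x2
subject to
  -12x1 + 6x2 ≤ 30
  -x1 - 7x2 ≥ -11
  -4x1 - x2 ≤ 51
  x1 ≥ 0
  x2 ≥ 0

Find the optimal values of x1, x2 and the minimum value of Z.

Corner points and Z = 3x1 - 6x2:
  (0, 11/7) → Z = -66/7
  (11, 0) → Z = 33
  (0, 0) → Z = 0

At the optimal vertex, -x1 - 7x2 = -11 and x1 = 0.
Solving simultaneously gives x1 = 0, x2 = 11/7.

x1 = 0, x2 = 11/7, minimum Z = -66/7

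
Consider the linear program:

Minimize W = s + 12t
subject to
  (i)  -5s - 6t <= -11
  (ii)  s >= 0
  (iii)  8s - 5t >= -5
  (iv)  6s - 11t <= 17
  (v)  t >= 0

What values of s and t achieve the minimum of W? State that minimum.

s = 11/5, t = 0, minimum W = 11/5

The feasible region is unbounded (it extends along (5, 8), (11, 6)), but W strictly increases along every unbounded feasible direction, so there is no improving ray and the minimum is attained at a vertex.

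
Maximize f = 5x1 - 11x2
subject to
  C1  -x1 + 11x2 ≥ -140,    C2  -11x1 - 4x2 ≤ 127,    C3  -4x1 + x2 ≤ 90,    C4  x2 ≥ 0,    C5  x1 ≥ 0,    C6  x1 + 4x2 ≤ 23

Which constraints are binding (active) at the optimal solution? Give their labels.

Corner points and f = 5x1 - 11x2:
  (0, 0) → f = 0
  (23, 0) → f = 115
  (0, 23/4) → f = -253/4

The maximum is at (23, 0). Substituting into each constraint, equality holds for C4 and C6; the remaining constraints have slack.

C4 and C6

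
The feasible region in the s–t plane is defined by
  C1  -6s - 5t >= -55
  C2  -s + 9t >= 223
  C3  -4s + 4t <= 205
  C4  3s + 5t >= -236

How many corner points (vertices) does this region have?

Pairwise boundary intersections that survive every other constraint:
  (-620/59, 1393/59)
  (-805/44, 725/22)
  (-953/32, 687/32)

3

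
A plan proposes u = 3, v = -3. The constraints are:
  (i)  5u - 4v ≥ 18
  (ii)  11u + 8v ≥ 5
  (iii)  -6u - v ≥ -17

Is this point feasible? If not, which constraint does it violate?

(i): 27 ≥ 18 ✓
(ii): 9 ≥ 5 ✓
(iii): -15 ≥ -17 ✓

feasible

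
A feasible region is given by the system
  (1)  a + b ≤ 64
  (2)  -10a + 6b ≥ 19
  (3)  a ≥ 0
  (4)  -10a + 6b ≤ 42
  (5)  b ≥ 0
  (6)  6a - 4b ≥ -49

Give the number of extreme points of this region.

Intersecting each pair of boundary lines and keeping only the points that satisfy every inequality leaves:
  (365/16, 659/16)
  (171/8, 341/8)
  (0, 19/6)
  (0, 7)

4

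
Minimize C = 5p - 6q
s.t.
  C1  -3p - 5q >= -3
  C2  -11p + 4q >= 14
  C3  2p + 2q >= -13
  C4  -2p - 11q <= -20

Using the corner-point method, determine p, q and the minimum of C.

Corner points and C = 5p - 6q:
  (-71/4, 45/4) → C = -625/4
  (-67/23, 54/23) → C = -659/23
  (-61/6, 11/3) → C = -437/6

The binding constraints are -3p - 5q = -3 and 2p + 2q = -13.
Solving simultaneously gives p = -71/4, q = 45/4.

p = -71/4, q = 45/4, minimum C = -625/4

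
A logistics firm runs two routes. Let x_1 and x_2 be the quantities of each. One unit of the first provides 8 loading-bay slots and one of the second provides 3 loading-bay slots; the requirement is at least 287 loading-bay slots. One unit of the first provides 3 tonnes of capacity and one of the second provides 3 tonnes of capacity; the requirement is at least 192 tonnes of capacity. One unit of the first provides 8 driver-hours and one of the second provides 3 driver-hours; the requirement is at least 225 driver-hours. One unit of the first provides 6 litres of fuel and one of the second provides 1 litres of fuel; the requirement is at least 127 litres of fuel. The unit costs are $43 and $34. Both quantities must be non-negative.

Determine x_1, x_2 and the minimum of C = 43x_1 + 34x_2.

Vertices and C = 43x_1 + 34x_2:
  (0, 127) → C = 4318
  (64, 0) → C = 2752
  (19, 45) → C = 2347
  (47/5, 353/5) → C = 14023/5
The feasible region is unbounded (it extends along (0, 1), (1, 0)), but C strictly increases along every unbounded feasible direction, so there is no improving ray and the minimum is attained at a vertex.

The optimum lies where 8x_1 + 3x_2 = 287 and 3x_1 + 3x_2 = 192.
Solving simultaneously gives x_1 = 19, x_2 = 45.

x_1 = 19, x_2 = 45, minimum C = 2347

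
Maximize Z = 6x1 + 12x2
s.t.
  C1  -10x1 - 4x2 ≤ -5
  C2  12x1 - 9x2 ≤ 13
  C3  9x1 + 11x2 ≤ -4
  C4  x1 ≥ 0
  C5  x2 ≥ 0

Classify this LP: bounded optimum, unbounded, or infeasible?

infeasible

The boundaries -10x1 - 4x2 = -5 and x1 = 0 meet at (0, 5/4), but that point violates 9x1 + 11x2 ≤ -4. Every candidate vertex is excluded by some other constraint, so the feasible region is empty.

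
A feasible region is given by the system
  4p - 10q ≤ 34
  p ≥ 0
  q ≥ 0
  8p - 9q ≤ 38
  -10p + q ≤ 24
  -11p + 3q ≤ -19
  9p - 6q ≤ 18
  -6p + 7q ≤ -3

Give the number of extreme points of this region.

4

Pairwise boundary intersections that survive every other constraint:
  (19/11, 0)
  (2, 0)
  (124/59, 81/59)
  (4, 3)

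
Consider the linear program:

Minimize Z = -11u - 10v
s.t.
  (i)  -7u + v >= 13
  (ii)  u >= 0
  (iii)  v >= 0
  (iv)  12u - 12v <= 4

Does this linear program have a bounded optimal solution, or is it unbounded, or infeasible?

From the feasible point (0, 13), moving in the direction (0, 1) keeps every constraint satisfied while Z decreases without bound.

unbounded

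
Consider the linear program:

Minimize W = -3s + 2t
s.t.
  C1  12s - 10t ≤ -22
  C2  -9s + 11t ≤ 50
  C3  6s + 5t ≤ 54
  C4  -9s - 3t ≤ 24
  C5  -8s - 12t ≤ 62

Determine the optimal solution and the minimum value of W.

s = 43/12, t = 13/2, minimum W = 9/4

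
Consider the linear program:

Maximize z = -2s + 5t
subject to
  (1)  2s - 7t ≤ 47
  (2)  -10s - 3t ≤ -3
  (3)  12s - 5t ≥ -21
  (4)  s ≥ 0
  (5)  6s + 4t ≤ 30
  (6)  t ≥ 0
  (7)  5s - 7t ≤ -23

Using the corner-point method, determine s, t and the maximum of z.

Feasible corners and z = -2s + 5t:
  (0, 21/5) → z = 21
  (11/13, 81/13) → z = 383/13
  (0, 23/7) → z = 115/7
  (59/31, 144/31) → z = 602/31

At the optimal vertex, 12s - 5t = -21 and 6s + 4t = 30.
Solving simultaneously gives s = 11/13, t = 81/13.

s = 11/13, t = 81/13, maximum z = 383/13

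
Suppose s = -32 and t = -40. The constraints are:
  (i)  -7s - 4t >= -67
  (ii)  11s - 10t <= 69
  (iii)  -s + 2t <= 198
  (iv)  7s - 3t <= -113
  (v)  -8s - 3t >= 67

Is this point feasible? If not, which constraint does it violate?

not feasible — violates (iv)

Constraint (iv): 7s - 3t = -104, which is not ≤ -113. All other constraints are satisfied.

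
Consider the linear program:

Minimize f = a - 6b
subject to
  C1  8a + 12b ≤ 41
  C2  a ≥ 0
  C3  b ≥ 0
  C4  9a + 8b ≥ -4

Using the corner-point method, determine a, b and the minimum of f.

Vertices and f = a - 6b:
  (0, 41/12) → f = -41/2
  (41/8, 0) → f = 41/8
  (0, 0) → f = 0

At the optimal vertex, 8a + 12b = 41 and a = 0.
Solving simultaneously gives a = 0, b = 41/12.

a = 0, b = 41/12, minimum f = -41/2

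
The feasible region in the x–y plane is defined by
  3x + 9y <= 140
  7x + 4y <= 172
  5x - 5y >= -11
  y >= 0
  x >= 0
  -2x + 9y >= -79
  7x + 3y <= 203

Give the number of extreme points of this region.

5

The feasible vertices (each the meet of two boundaries and inside every other half-plane) are:
  (988/51, 464/51)
  (601/60, 733/60)
  (172/7, 0)
  (0, 11/5)
  (0, 0)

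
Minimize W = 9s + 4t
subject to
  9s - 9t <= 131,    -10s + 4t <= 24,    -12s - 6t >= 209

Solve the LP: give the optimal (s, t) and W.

s = -370/27, t = -763/27, minimum W = -6382/27

Feasible corners and W = 9s + 4t:
  (-370/27, -763/27) → W = -6382/27
  (-365/54, -1151/54) → W = -7889/54
  (-245/27, -901/54) → W = -4007/27

The binding constraints are 9s - 9t = 131 and -10s + 4t = 24.
Solving simultaneously gives s = -370/27, t = -763/27.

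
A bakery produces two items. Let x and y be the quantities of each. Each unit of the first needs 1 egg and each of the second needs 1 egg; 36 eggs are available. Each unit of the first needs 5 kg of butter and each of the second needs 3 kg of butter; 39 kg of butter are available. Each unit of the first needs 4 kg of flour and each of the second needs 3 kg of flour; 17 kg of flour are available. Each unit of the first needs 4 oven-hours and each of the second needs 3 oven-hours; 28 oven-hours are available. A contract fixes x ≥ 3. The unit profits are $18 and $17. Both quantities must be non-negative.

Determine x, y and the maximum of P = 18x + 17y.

Feasible corners and P = 18x + 17y:
  (17/4, 0) → P = 153/2
  (3, 0) → P = 54
  (3, 5/3) → P = 247/3

At the optimal vertex, 4x + 3y = 17 and x = 3.
Solving simultaneously gives x = 3, y = 5/3.

x = 3, y = 5/3, maximum P = 247/3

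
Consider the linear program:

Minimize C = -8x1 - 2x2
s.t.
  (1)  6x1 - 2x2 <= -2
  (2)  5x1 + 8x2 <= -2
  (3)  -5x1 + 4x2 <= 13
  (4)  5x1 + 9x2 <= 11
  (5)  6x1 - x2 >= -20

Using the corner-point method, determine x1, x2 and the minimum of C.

x1 = -10/29, x2 = -1/29, minimum C = 82/29

Feasible corners and C = -8x1 - 2x2:
  (-10/29, -1/29) → C = 82/29
  (-19/3, -18) → C = 260/3
  (-28/15, 11/12) → C = 131/10
  (-67/19, -22/19) → C = 580/19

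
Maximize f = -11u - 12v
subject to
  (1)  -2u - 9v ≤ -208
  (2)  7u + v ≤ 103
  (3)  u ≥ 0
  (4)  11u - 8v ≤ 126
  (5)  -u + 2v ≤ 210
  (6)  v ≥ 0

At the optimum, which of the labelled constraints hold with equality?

(1) and (3)

Feasible corners and f = -11u - 12v:
  (719/61, 1250/61) → f = -22909/61
  (0, 208/9) → f = -832/3
  (0, 103) → f = -1236

The maximum is at (0, 208/9). Substituting into each constraint, equality holds for (1) and (3); the remaining constraints have slack.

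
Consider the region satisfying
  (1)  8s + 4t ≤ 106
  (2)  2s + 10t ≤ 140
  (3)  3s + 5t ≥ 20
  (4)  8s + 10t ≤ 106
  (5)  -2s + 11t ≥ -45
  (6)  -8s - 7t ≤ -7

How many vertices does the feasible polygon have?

6

Intersecting each pair of boundary lines and keeping only the points that satisfy every inequality leaves:
  (53/4, 0)
  (673/48, -37/24)
  (-17/3, 227/15)
  (-455/33, 553/33)
  (445/43, -95/43)
  (-105/19, 139/19)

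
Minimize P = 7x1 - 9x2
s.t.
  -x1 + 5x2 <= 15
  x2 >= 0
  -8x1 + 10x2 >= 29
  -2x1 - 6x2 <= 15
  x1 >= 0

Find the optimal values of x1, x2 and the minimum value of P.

x1 = 0, x2 = 3, minimum P = -27

Extreme points and P = 7x1 - 9x2:
  (1/6, 91/30) → P = -392/15
  (0, 3) → P = -27
  (0, 29/10) → P = -261/10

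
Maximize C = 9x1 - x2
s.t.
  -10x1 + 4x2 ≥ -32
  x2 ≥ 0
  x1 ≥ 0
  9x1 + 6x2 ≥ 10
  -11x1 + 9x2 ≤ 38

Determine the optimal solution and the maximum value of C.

Extreme points and C = 9x1 - x2:
  (16/5, 0) → C = 144/5
  (220/23, 366/23) → C = 1614/23
  (10/9, 0) → C = 10
  (0, 5/3) → C = -5/3
  (0, 38/9) → C = -38/9

x1 = 220/23, x2 = 366/23, maximum C = 1614/23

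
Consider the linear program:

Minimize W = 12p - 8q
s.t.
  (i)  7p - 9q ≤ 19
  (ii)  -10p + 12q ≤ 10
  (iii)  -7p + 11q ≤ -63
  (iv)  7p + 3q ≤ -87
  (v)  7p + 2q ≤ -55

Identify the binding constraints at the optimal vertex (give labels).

Vertices and W = 12p - 8q:
  (-53, -130/3) → W = -868/3
  (-179/7, -22) → W = -916/7
  (-433/13, -350/13) → W = -2396/13

The minimum is at (-53, -130/3). Substituting into each constraint, equality holds for (i) and (ii); the remaining constraints have slack.

(i) and (ii)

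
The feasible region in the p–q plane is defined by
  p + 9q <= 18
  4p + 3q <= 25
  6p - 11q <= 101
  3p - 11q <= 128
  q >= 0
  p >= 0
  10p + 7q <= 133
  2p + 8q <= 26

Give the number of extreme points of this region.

Pairwise boundary intersections that survive every other constraint:
  (57/11, 47/33)
  (0, 2)
  (25/4, 0)
  (0, 0)

4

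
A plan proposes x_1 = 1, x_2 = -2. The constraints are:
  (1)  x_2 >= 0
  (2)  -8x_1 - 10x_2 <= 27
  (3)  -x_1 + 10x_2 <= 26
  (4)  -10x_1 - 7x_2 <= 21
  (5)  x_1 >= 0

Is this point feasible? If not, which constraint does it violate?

Constraint (1): x_2 = -2, which is not ≥ 0. All other constraints are satisfied.

not feasible — violates (1)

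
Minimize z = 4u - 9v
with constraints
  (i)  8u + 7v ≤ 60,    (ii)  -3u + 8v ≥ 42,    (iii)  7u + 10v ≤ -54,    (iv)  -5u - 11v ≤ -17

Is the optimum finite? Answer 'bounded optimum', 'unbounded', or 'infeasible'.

From the feasible point (-764/27, 389/27), moving in the direction (-10, 7) keeps every constraint satisfied while z decreases without bound.

unbounded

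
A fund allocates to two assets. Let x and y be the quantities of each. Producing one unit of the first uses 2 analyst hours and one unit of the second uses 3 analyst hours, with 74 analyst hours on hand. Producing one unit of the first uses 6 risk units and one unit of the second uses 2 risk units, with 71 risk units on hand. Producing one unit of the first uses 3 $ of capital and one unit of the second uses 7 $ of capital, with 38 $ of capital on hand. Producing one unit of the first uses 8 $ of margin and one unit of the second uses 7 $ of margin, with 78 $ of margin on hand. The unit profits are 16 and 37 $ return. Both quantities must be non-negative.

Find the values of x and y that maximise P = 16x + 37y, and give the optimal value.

x = 8, y = 2, maximum P = 202

Corner points and P = 16x + 37y:
  (0, 0) → P = 0
  (0, 38/7) → P = 1406/7
  (39/4, 0) → P = 156
  (8, 2) → P = 202

At the optimal vertex, 3x + 7y = 38 and 8x + 7y = 78.
Solving simultaneously gives x = 8, y = 2.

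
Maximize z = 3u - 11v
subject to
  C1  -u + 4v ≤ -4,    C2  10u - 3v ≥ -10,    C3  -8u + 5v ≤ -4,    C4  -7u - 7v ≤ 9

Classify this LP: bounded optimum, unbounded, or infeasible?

unbounded

From the feasible point (-4/27, -28/27), moving in the direction (7, -7) keeps every constraint satisfied while z increases without bound.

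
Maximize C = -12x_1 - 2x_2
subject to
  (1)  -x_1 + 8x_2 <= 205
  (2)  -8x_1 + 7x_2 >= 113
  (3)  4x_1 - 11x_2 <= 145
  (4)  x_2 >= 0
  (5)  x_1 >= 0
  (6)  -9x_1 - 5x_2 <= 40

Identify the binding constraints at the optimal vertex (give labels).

Extreme points and C = -12x_1 - 2x_2:
  (177/19, 509/19) → C = -3142/19
  (0, 205/8) → C = -205/4
  (0, 113/7) → C = -226/7

The maximum is at (0, 113/7). Substituting into each constraint, equality holds for (2) and (5); the remaining constraints have slack.

(2) and (5)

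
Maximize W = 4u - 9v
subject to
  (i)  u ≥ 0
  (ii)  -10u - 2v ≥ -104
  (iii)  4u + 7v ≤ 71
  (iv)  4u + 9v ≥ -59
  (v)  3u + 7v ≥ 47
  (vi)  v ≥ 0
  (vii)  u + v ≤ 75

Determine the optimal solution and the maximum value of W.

Feasible corners and W = 4u - 9v:
  (0, 71/7) → W = -639/7
  (0, 47/7) → W = -423/7
  (293/31, 147/31) → W = -151/31
  (317/32, 79/32) → W = 557/32

The optimum lies where -10u - 2v = -104 and 3u + 7v = 47.
Solving simultaneously gives u = 317/32, v = 79/32.

u = 317/32, v = 79/32, maximum W = 557/32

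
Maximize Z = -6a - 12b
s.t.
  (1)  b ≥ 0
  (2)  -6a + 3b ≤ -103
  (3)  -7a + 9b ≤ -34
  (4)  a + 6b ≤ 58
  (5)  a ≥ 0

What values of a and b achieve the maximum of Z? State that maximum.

a = 103/6, b = 0, maximum Z = -103

Corner points and Z = -6a - 12b:
  (103/6, 0) → Z = -103
  (58, 0) → Z = -348
  (264/13, 245/39) → Z = -2564/13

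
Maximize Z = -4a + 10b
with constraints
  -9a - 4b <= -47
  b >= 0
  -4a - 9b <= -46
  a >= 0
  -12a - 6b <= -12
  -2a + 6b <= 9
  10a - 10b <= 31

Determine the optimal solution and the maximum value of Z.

a = 65/14, b = 64/21, maximum Z = 250/21

Extreme points and Z = -4a + 10b:
  (65/14, 64/21) → Z = 250/21
  (739/130, 168/65) → Z = 202/65
  (69/10, 19/5) → Z = 52/5

The binding constraints are -4a - 9b = -46 and -2a + 6b = 9.
Solving simultaneously gives a = 65/14, b = 64/21.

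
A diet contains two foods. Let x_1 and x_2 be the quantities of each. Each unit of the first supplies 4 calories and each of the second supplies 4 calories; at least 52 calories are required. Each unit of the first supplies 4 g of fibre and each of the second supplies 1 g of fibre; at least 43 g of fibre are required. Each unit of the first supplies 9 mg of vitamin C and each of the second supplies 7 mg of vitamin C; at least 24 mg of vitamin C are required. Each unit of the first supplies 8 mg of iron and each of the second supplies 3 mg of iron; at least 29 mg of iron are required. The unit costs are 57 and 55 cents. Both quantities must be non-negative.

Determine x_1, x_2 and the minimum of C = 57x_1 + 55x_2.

Feasible corners and C = 57x_1 + 55x_2:
  (0, 43) → C = 2365
  (13, 0) → C = 741
  (10, 3) → C = 735
The feasible region is unbounded (it extends along (0, 1), (1, 0)), but C strictly increases along every unbounded feasible direction, so there is no improving ray and the minimum is attained at a vertex.

At the optimal vertex, 4x_1 + 4x_2 = 52 and 4x_1 + x_2 = 43.
Solving simultaneously gives x_1 = 10, x_2 = 3.

x_1 = 10, x_2 = 3, minimum C = 735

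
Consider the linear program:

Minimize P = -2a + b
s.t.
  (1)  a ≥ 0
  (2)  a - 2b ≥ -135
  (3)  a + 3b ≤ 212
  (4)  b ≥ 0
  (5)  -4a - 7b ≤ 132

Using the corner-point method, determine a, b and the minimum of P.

Feasible corners and P = -2a + b:
  (0, 135/2) → P = 135/2
  (0, 0) → P = 0
  (19/5, 347/5) → P = 309/5
  (212, 0) → P = -424

a = 212, b = 0, minimum P = -424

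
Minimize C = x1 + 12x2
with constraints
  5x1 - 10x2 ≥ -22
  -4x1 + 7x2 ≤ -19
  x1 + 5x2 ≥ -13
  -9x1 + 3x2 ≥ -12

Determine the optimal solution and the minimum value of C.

x1 = 7/16, x2 = -43/16, minimum C = -509/16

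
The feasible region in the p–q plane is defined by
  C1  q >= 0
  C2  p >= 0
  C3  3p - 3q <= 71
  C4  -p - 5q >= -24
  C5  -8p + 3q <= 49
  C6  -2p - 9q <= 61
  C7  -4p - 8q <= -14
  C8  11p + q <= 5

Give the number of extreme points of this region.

4

Of the 28 pairwise boundary intersections, those satisfying every inequality are:
  (0, 24/5)
  (0, 7/4)
  (1/54, 259/54)
  (13/42, 67/42)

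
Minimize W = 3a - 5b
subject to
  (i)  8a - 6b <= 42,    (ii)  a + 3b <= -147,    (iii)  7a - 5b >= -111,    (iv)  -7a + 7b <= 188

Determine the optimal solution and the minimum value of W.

The optimum lies where a + 3b = -147 and 7a - 5b = -111.
Solving simultaneously gives a = -534/13, b = -459/13.

a = -534/13, b = -459/13, minimum W = 693/13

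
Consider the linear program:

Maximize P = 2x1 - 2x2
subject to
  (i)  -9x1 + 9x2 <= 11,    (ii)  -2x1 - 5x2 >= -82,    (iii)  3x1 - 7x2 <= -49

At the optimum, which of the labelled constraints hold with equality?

Extreme points and P = 2x1 - 2x2:
  (683/63, 760/63) → P = -22/9
  (91/9, 34/3) → P = -22/9
  (329/29, 344/29) → P = -30/29

The maximum is at (329/29, 344/29). Substituting into each constraint, equality holds for (ii) and (iii); the remaining constraints have slack.

(ii) and (iii)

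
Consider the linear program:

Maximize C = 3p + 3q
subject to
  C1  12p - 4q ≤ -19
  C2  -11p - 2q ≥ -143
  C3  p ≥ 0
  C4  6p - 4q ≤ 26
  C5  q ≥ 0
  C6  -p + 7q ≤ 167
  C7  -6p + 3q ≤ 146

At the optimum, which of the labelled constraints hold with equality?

Extreme points and C = 3p + 3q:
  (0, 19/4) → C = 57/4
  (107/16, 397/16) → C = 189/2
  (0, 167/7) → C = 501/7

The maximum is at (107/16, 397/16). Substituting into each constraint, equality holds for C1 and C6; the remaining constraints have slack.

C1 and C6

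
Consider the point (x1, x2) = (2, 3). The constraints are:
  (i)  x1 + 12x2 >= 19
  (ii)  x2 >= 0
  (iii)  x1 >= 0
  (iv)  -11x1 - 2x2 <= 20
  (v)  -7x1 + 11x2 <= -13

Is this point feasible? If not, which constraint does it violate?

not feasible — violates (v)

Constraint (v): -7x1 + 11x2 = 19, which is not ≤ -13. All other constraints are satisfied.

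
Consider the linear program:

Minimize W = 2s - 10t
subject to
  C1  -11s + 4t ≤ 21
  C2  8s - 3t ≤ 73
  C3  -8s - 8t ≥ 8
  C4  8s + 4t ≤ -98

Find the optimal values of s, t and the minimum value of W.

Corner points and W = 2s - 10t:
  (-355, -971) → W = 9000
  (-119/19, -455/38) → W = 2037/19
  (-1/28, -171/7) → W = 3419/14

The binding constraints are -11s + 4t = 21 and 8s + 4t = -98.
Solving simultaneously gives s = -119/19, t = -455/38.

s = -119/19, t = -455/38, minimum W = 2037/19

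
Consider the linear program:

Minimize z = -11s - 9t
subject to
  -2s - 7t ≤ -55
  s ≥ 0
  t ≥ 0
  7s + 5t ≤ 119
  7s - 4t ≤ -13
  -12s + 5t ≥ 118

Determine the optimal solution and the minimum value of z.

Feasible corners and z = -11s - 9t:
  (0, 119/5) → z = -1071/5
  (0, 118/5) → z = -1062/5
  (1/19, 2254/95) → z = -20341/95

The optimum lies where s = 0 and 7s + 5t = 119.
Solving simultaneously gives s = 0, t = 119/5.

s = 0, t = 119/5, minimum z = -1071/5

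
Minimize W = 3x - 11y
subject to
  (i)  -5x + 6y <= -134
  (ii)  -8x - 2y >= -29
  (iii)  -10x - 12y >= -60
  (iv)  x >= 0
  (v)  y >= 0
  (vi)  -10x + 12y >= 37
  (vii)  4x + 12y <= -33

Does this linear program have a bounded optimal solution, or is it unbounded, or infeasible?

Constraints -5x + 6y ≤ -134 and -10x + 12y ≥ 37 have parallel boundaries but demand opposite sides — no point can satisfy both, so the region is empty.

infeasible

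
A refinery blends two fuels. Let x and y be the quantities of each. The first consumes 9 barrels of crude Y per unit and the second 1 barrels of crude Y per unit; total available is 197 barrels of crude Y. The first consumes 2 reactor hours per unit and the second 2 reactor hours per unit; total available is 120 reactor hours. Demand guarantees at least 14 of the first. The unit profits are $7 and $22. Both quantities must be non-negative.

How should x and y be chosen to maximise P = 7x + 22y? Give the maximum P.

Extreme points and P = 7x + 22y:
  (197/9, 0) → P = 1379/9
  (14, 0) → P = 98
  (137/8, 343/8) → P = 8505/8
  (14, 46) → P = 1110

The optimum lies where 2x + 2y = 120 and x = 14.
Solving simultaneously gives x = 14, y = 46.

x = 14, y = 46, maximum P = 1110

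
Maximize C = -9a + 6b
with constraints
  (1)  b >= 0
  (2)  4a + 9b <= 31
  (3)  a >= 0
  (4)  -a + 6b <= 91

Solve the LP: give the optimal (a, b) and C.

a = 0, b = 31/9, maximum C = 62/3

Extreme points and C = -9a + 6b:
  (31/4, 0) → C = -279/4
  (0, 0) → C = 0
  (0, 31/9) → C = 62/3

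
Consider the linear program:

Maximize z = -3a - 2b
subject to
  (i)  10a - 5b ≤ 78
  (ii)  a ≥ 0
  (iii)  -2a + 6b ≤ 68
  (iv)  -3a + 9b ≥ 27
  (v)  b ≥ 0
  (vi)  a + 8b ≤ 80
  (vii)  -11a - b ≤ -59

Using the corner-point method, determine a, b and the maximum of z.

a = 84/17, b = 79/17, maximum z = -410/17

The optimum lies where -3a + 9b = 27 and -11a - b = -59.
Solving simultaneously gives a = 84/17, b = 79/17.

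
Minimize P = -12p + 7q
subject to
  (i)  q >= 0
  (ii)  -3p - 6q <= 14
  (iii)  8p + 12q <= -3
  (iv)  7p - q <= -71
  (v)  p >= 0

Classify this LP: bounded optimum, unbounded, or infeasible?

The boundaries -3p - 6q = 14 and 7p - q = -71 meet at (-88/9, 23/9), but that point violates p ≥ 0. Every candidate vertex is excluded by some other constraint, so the feasible region is empty.

infeasible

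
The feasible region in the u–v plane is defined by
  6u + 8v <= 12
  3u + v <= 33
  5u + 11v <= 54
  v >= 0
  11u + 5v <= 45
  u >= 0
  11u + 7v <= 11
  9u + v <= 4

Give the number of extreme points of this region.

5

Of the 28 pairwise boundary intersections, those satisfying every inequality are:
  (0, 3/2)
  (2/23, 33/23)
  (0, 0)
  (4/9, 0)
  (17/52, 55/52)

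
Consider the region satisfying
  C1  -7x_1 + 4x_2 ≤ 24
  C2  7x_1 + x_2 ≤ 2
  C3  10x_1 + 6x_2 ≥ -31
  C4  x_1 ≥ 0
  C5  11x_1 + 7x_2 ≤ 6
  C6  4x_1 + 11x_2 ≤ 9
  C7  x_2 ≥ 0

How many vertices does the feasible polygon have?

5

Of the 21 pairwise boundary intersections, those satisfying every inequality are:
  (4/19, 10/19)
  (2/7, 0)
  (0, 9/11)
  (0, 0)
  (1/31, 25/31)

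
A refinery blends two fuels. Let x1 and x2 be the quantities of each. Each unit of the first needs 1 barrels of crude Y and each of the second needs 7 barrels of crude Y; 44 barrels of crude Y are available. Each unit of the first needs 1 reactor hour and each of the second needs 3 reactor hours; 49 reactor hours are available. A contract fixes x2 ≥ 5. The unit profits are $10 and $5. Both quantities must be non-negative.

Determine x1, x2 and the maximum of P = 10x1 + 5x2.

x1 = 9, x2 = 5, maximum P = 115

Feasible corners and P = 10x1 + 5x2:
  (0, 44/7) → P = 220/7
  (0, 5) → P = 25
  (9, 5) → P = 115

At the optimal vertex, x1 + 7x2 = 44 and x2 = 5.
Solving simultaneously gives x1 = 9, x2 = 5.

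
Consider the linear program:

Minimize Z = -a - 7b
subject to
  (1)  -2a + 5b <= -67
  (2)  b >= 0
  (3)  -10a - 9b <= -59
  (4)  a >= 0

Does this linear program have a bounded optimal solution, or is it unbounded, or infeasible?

From the feasible point (67/2, 0), moving in the direction (1, 0) keeps every constraint satisfied while Z decreases without bound.

unbounded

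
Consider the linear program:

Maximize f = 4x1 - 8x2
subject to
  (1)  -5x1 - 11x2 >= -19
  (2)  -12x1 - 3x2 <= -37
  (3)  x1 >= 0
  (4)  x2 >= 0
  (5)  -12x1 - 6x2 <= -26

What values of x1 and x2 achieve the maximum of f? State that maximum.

x1 = 19/5, x2 = 0, maximum f = 76/5

Vertices and f = 4x1 - 8x2:
  (350/117, 43/117) → f = 352/39
  (19/5, 0) → f = 76/5
  (37/12, 0) → f = 37/3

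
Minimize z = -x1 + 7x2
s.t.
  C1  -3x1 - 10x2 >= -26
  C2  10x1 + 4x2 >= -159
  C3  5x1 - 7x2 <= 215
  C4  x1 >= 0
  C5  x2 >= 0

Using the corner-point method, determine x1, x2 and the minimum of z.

Extreme points and z = -x1 + 7x2:
  (0, 13/5) → z = 91/5
  (26/3, 0) → z = -26/3
  (0, 0) → z = 0

The binding constraints are -3x1 - 10x2 = -26 and x2 = 0.
Solving simultaneously gives x1 = 26/3, x2 = 0.

x1 = 26/3, x2 = 0, minimum z = -26/3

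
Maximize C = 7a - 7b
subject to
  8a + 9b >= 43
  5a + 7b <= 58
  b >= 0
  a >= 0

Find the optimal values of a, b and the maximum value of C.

Vertices and C = 7a - 7b:
  (43/8, 0) → C = 301/8
  (0, 43/9) → C = -301/9
  (58/5, 0) → C = 406/5
  (0, 58/7) → C = -58

The binding constraints are 5a + 7b = 58 and b = 0.
Solving simultaneously gives a = 58/5, b = 0.

a = 58/5, b = 0, maximum C = 406/5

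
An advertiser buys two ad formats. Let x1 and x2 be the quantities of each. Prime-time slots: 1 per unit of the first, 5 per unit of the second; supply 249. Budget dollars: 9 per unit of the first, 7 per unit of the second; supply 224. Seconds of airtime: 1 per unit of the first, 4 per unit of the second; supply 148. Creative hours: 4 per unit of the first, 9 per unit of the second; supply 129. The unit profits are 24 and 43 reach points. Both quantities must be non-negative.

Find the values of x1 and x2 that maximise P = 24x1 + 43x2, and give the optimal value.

x1 = 21, x2 = 5, maximum P = 719

Vertices and P = 24x1 + 43x2:
  (0, 0) → P = 0
  (0, 43/3) → P = 1849/3
  (224/9, 0) → P = 1792/3
  (21, 5) → P = 719

The optimum lies where 9x1 + 7x2 = 224 and 4x1 + 9x2 = 129.
Solving simultaneously gives x1 = 21, x2 = 5.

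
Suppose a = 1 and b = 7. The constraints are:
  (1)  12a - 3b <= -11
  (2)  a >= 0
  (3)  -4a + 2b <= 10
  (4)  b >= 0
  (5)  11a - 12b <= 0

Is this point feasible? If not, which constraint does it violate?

not feasible — violates (1)

Constraint (1): 12a - 3b = -9, which is not ≤ -11. All other constraints are satisfied.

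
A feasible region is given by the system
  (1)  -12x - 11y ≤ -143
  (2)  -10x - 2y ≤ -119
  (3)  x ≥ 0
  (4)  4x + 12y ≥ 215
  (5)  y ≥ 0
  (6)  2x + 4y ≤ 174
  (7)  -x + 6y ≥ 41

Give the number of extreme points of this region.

4

Intersecting each pair of boundary lines and keeping only the points that satisfy every inequality leaves:
  (499/56, 837/56)
  (32/9, 751/18)
  (133/6, 379/36)
  (55, 16)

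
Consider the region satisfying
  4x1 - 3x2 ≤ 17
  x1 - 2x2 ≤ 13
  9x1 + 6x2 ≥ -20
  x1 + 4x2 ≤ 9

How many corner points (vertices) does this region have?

3

The feasible vertices (each the meet of two boundaries and inside every other half-plane) are:
  (14/17, -233/51)
  (5, 1)
  (-67/15, 101/30)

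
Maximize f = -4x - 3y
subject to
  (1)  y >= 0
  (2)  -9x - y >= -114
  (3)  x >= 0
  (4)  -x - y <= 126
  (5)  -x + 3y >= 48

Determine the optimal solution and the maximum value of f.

Feasible corners and f = -4x - 3y:
  (0, 114) → f = -342
  (21/2, 39/2) → f = -201/2
  (0, 16) → f = -48

The binding constraints are x = 0 and -x + 3y = 48.
Solving simultaneously gives x = 0, y = 16.

x = 0, y = 16, maximum f = -48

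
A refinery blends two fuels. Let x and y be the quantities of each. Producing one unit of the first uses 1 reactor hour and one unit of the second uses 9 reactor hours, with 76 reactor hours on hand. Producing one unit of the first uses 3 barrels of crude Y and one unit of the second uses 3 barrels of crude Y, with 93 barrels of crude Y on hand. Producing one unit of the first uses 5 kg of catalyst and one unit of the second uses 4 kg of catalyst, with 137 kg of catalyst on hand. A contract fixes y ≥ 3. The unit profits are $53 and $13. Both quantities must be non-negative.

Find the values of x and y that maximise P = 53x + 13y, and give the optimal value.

x = 25, y = 3, maximum P = 1364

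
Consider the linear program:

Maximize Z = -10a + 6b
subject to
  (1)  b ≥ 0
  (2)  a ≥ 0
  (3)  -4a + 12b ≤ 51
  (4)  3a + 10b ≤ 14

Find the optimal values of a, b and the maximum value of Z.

a = 0, b = 7/5, maximum Z = 42/5

Corner points and Z = -10a + 6b:
  (0, 0) → Z = 0
  (14/3, 0) → Z = -140/3
  (0, 7/5) → Z = 42/5

At the optimal vertex, a = 0 and 3a + 10b = 14.
Solving simultaneously gives a = 0, b = 7/5.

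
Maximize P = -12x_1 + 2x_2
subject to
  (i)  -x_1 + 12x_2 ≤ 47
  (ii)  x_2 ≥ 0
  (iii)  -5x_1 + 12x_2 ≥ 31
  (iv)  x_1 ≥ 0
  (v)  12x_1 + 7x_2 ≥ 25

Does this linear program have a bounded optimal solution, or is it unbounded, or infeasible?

bounded optimum

Corner points and P = -12x_1 + 2x_2:
  (4, 17/4) → P = -79/2
  (0, 47/12) → P = 47/6
  (83/179, 497/179) → P = -2/179
  (0, 25/7) → P = 50/7
The feasible region has finitely many vertices and no improving ray; the maximum is 47/6 at (0, 47/12).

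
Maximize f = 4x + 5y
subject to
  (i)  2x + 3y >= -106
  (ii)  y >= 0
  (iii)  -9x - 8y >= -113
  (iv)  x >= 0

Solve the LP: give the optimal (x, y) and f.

x = 0, y = 113/8, maximum f = 565/8

Feasible corners and f = 4x + 5y:
  (113/9, 0) → f = 452/9
  (0, 0) → f = 0
  (0, 113/8) → f = 565/8

At the optimal vertex, -9x - 8y = -113 and x = 0.
Solving simultaneously gives x = 0, y = 113/8.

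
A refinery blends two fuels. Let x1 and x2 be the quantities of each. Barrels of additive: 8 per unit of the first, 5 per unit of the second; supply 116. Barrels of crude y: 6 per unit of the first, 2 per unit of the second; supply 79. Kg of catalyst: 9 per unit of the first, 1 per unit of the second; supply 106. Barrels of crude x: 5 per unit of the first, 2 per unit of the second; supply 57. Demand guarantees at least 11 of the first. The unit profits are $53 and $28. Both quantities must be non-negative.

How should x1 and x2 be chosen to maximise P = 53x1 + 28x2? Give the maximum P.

x1 = 11, x2 = 1, maximum P = 611

Extreme points and P = 53x1 + 28x2:
  (57/5, 0) → P = 3021/5
  (11, 0) → P = 583
  (11, 1) → P = 611

The binding constraints are 5x1 + 2x2 = 57 and x1 = 11.
Solving simultaneously gives x1 = 11, x2 = 1.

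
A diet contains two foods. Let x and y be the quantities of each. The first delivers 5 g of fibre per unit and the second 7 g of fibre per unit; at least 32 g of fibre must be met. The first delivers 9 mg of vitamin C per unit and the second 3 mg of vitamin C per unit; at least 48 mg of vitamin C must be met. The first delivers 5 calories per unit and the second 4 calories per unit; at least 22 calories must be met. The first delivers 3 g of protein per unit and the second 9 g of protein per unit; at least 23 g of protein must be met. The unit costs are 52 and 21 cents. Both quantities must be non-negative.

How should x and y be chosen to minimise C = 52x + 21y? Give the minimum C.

x = 5, y = 1, minimum C = 281

Vertices and C = 52x + 21y:
  (0, 16) → C = 336
  (23/3, 0) → C = 1196/3
  (5, 1) → C = 281
  (127/24, 19/24) → C = 7003/24
The feasible region is unbounded (it extends along (0, 1), (1, 0)), but C strictly increases along every unbounded feasible direction, so there is no improving ray and the minimum is attained at a vertex.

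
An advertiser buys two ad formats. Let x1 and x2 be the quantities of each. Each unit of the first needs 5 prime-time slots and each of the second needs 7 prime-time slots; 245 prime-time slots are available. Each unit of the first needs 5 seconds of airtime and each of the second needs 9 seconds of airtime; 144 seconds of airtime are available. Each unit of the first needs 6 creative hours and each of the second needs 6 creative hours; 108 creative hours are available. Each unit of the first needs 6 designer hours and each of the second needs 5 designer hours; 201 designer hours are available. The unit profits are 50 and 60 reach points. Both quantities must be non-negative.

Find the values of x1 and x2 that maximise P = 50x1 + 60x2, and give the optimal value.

x1 = 9/2, x2 = 27/2, maximum P = 1035

Corner points and P = 50x1 + 60x2:
  (0, 0) → P = 0
  (0, 16) → P = 960
  (18, 0) → P = 900
  (9/2, 27/2) → P = 1035

The optimum lies where 5x1 + 9x2 = 144 and 6x1 + 6x2 = 108.
Solving simultaneously gives x1 = 9/2, x2 = 27/2.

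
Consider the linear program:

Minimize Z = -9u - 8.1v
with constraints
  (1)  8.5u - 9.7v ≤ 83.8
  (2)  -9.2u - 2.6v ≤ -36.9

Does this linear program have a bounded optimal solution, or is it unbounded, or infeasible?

unbounded

From the feasible point (57581/11134, -45731/11134), moving in the direction (-2.6, 9.2) keeps every constraint satisfied while Z decreases without bound.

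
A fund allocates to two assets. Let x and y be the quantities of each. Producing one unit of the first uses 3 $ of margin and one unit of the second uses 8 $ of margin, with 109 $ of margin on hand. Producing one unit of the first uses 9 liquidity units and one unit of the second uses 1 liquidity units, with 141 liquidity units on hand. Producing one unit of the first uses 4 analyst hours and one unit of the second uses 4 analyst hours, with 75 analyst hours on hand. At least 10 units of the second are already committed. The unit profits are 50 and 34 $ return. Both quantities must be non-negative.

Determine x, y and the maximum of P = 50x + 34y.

Feasible corners and P = 50x + 34y:
  (0, 109/8) → P = 1853/4
  (0, 10) → P = 340
  (41/5, 211/20) → P = 7687/10
  (35/4, 10) → P = 1555/2

The binding constraints are 4x + 4y = 75 and y = 10.
Solving simultaneously gives x = 35/4, y = 10.

x = 35/4, y = 10, maximum P = 1555/2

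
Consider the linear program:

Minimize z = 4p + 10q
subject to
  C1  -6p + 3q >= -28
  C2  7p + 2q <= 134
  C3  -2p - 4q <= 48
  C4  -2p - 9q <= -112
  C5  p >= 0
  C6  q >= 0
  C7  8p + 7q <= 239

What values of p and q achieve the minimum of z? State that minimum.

Feasible corners and z = 4p + 10q:
  (49/5, 154/15) → z = 2128/15
  (83/6, 55/3) → z = 716/3
  (0, 112/9) → z = 1120/9
  (0, 239/7) → z = 2390/7

At the optimal vertex, -2p - 9q = -112 and p = 0.
Solving simultaneously gives p = 0, q = 112/9.

p = 0, q = 112/9, minimum z = 1120/9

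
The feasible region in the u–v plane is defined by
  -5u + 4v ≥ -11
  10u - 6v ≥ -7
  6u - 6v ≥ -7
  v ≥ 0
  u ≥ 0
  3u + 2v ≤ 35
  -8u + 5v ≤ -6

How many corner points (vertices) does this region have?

5

Intersecting each pair of boundary lines and keeping only the points that satisfy every inequality leaves:
  (11/5, 0)
  (81/11, 71/11)
  (98/15, 77/10)
  (71/18, 46/9)
  (3/4, 0)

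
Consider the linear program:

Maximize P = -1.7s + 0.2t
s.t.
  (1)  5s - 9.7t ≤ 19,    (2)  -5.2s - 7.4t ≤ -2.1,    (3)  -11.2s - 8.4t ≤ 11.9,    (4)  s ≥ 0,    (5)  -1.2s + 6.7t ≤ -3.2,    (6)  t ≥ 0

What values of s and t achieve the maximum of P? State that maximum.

s = 8/3, t = 0, maximum P = -68/15

Vertices and P = -1.7s + 0.2t:
  (4813/1093, 340/1093) → P = -81141/10930
  (19/5, 0) → P = -323/50
  (8/3, 0) → P = -68/15

The optimum lies where -1.2s + 6.7t = -3.2 and t = 0.
Solving simultaneously gives s = 8/3, t = 0.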